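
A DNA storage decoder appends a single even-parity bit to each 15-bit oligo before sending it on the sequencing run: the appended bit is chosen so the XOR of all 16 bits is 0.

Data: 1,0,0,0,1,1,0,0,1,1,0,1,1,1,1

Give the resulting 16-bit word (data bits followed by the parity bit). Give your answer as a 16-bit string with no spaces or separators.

1000110011011111

XOR of the 15 data bits: 1⊕0⊕0⊕0⊕1⊕1⊕0⊕0⊕1⊕1⊕0⊕1⊕1⊕1⊕1 = 1
Parity bit = 1 (so all 16 bits XOR to 0).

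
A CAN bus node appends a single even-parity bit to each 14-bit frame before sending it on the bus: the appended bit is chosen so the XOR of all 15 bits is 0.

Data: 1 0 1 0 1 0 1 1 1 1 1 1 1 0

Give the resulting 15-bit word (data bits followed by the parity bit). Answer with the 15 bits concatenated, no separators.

101010111111100

XOR of the 14 data bits: 1⊕0⊕1⊕0⊕1⊕0⊕1⊕1⊕1⊕1⊕1⊕1⊕1⊕0 = 0
Parity bit = 0 (so all 15 bits XOR to 0).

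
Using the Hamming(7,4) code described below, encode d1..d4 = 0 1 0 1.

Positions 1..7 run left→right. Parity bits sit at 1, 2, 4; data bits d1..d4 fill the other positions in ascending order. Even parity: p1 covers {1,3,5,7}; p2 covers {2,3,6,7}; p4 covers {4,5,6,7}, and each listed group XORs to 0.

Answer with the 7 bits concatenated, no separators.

Place data at non-parity positions: p1 p2 0 p4 1 0 1
p1 (pos 1,3,5,7): XOR of data positions = 0⊕1⊕1 = 0
p2 (pos 2,3,6,7): XOR of data positions = 0⊕0⊕1 = 1
p4 (pos 4,5,6,7): XOR of data positions = 1⊕0⊕1 = 0
Codeword: 0100101

0100101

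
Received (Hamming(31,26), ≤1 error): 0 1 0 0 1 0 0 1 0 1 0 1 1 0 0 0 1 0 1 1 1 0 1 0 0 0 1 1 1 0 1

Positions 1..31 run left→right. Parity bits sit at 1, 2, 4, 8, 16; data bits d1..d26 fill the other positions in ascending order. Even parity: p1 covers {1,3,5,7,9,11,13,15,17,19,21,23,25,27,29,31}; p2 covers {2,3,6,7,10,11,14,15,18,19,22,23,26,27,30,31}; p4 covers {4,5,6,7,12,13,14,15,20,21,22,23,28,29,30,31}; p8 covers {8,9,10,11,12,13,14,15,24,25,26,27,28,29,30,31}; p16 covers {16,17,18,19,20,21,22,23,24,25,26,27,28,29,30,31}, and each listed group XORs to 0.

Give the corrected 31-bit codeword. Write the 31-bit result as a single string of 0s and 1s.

s1 (pos 1,3,5,7,9,11,13,15,17,19,21,23,25,27,29,31): 0⊕0⊕1⊕0⊕0⊕0⊕1⊕0⊕1⊕1⊕1⊕1⊕0⊕1⊕1⊕1 = 1
s2 (pos 2,3,6,7,10,11,14,15,18,19,22,23,26,27,30,31): 1⊕0⊕0⊕0⊕1⊕0⊕0⊕0⊕0⊕1⊕0⊕1⊕0⊕1⊕0⊕1 = 0
s4 (pos 4,5,6,7,12,13,14,15,20,21,22,23,28,29,30,31): 0⊕1⊕0⊕0⊕1⊕1⊕0⊕0⊕1⊕1⊕0⊕1⊕1⊕1⊕0⊕1 = 1
s8 (pos 8,9,10,11,12,13,14,15,24,25,26,27,28,29,30,31): 1⊕0⊕1⊕0⊕1⊕1⊕0⊕0⊕0⊕0⊕0⊕1⊕1⊕1⊕0⊕1 = 0
s16 (pos 16,17,18,19,20,21,22,23,24,25,26,27,28,29,30,31): 0⊕1⊕0⊕1⊕1⊕1⊕0⊕1⊕0⊕0⊕0⊕1⊕1⊕1⊕0⊕1 = 1
Syndrome s16…s1 = 10101 → error at position 21.
Flip position 21: 0100100101011000101110100011101 → 0100100101011000101100100011101

0100100101011000101100100011101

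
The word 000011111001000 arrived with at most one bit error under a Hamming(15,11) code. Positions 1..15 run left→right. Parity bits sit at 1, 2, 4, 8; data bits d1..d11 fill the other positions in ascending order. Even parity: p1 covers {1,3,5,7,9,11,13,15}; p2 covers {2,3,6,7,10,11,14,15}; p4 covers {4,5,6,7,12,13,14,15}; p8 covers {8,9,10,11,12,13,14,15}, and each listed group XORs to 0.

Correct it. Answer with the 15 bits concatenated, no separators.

s1 (pos 1,3,5,7,9,11,13,15): 0⊕0⊕1⊕1⊕1⊕0⊕0⊕0 = 1
s2 (pos 2,3,6,7,10,11,14,15): 0⊕0⊕1⊕1⊕0⊕0⊕0⊕0 = 0
s4 (pos 4,5,6,7,12,13,14,15): 0⊕1⊕1⊕1⊕1⊕0⊕0⊕0 = 0
s8 (pos 8,9,10,11,12,13,14,15): 1⊕1⊕0⊕0⊕1⊕0⊕0⊕0 = 1
Syndrome s8…s1 = 1001 → error at position 9.
Flip position 9: 000011111001000 → 000011110001000

000011110001000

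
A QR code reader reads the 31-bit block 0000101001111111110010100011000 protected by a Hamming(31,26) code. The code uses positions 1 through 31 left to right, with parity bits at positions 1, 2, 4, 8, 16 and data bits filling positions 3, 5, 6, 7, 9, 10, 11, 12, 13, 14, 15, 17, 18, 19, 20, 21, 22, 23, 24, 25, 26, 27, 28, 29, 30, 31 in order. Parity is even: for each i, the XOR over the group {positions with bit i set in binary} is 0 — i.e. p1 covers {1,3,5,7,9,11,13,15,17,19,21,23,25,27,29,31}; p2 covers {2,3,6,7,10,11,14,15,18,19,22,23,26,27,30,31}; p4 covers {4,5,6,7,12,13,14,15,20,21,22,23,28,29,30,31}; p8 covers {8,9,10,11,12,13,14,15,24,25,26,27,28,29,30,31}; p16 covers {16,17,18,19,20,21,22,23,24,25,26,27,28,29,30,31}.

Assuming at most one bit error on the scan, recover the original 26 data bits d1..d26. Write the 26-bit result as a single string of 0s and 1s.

s1 (pos 1,3,5,7,9,11,13,15,17,19,21,23,25,27,29,31): 0⊕0⊕1⊕1⊕0⊕1⊕1⊕1⊕1⊕0⊕1⊕1⊕0⊕1⊕0⊕0 = 1
s2 (pos 2,3,6,7,10,11,14,15,18,19,22,23,26,27,30,31): 0⊕0⊕0⊕1⊕1⊕1⊕1⊕1⊕1⊕0⊕0⊕1⊕0⊕1⊕0⊕0 = 0
s4 (pos 4,5,6,7,12,13,14,15,20,21,22,23,28,29,30,31): 0⊕1⊕0⊕1⊕1⊕1⊕1⊕1⊕0⊕1⊕0⊕1⊕1⊕0⊕0⊕0 = 1
s8 (pos 8,9,10,11,12,13,14,15,24,25,26,27,28,29,30,31): 0⊕0⊕1⊕1⊕1⊕1⊕1⊕1⊕0⊕0⊕0⊕1⊕1⊕0⊕0⊕0 = 0
s16 (pos 16,17,18,19,20,21,22,23,24,25,26,27,28,29,30,31): 1⊕1⊕1⊕0⊕0⊕1⊕0⊕1⊕0⊕0⊕0⊕1⊕1⊕0⊕0⊕0 = 1
Syndrome s16…s1 = 10101 → error at position 21.
Flip position 21: 0000101001111111110010100011000 → 0000101001111111110000100011000
Read data bits from positions 3,5,6,7,9,10,11,12,13,14,15,17,18,19,20,21,22,23,24,25,26,27,28,29,30,31: 01010111111110000100011000

01010111111110000100011000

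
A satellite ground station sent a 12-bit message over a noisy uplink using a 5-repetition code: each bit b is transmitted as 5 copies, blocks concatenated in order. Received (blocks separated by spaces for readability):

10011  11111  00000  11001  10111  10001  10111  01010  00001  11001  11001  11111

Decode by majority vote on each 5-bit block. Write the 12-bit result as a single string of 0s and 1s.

Block 1 (10011): 3 ones → 1
Block 2 (11111): 5 ones → 1
Block 3 (00000): 0 ones → 0
Block 4 (11001): 3 ones → 1
Block 5 (10111): 4 ones → 1
Block 6 (10001): 2 ones → 0
Block 7 (10111): 4 ones → 1
Block 8 (01010): 2 ones → 0
Block 9 (00001): 1 one → 0
Block 10 (11001): 3 ones → 1
Block 11 (11001): 3 ones → 1
Block 12 (11111): 5 ones → 1

110110100111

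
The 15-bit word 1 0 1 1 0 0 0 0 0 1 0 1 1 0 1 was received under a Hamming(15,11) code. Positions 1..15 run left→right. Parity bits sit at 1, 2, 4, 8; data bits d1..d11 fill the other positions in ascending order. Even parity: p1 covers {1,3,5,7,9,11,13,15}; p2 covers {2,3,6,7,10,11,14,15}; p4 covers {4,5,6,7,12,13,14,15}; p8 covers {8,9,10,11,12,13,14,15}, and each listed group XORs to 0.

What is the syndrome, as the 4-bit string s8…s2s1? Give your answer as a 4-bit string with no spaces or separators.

0010

s1 (pos 1,3,5,7,9,11,13,15): 1⊕1⊕0⊕0⊕0⊕0⊕1⊕1 = 0
s2 (pos 2,3,6,7,10,11,14,15): 0⊕1⊕0⊕0⊕1⊕0⊕0⊕1 = 1
s4 (pos 4,5,6,7,12,13,14,15): 1⊕0⊕0⊕0⊕1⊕1⊕0⊕1 = 0
s8 (pos 8,9,10,11,12,13,14,15): 0⊕0⊕1⊕0⊕1⊕1⊕0⊕1 = 0
Syndrome s8…s1 = 0010 → error at position 2.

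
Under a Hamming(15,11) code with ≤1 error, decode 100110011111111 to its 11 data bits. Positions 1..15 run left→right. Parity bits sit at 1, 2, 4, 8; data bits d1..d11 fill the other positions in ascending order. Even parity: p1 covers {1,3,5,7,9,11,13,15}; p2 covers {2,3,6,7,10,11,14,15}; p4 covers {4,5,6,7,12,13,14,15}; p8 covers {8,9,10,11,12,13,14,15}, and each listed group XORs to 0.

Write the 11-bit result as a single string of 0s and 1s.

01001111111

s1 (pos 1,3,5,7,9,11,13,15): 1⊕0⊕1⊕0⊕1⊕1⊕1⊕1 = 0
s2 (pos 2,3,6,7,10,11,14,15): 0⊕0⊕0⊕0⊕1⊕1⊕1⊕1 = 0
s4 (pos 4,5,6,7,12,13,14,15): 1⊕1⊕0⊕0⊕1⊕1⊕1⊕1 = 0
s8 (pos 8,9,10,11,12,13,14,15): 1⊕1⊕1⊕1⊕1⊕1⊕1⊕1 = 0
Syndrome s8…s1 = 0000 → no error.
Read data bits from positions 3,5,6,7,9,10,11,12,13,14,15: 01001111111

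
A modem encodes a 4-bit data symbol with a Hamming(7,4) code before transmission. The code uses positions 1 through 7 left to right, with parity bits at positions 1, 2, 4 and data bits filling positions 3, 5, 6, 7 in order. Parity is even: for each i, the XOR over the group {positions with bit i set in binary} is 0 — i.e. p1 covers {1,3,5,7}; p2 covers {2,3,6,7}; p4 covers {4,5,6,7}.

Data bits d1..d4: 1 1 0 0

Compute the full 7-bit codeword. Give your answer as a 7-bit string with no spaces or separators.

Place data at non-parity positions: p1 p2 1 p4 1 0 0
p1 (pos 1,3,5,7): XOR of data positions = 1⊕1⊕0 = 0
p2 (pos 2,3,6,7): XOR of data positions = 1⊕0⊕0 = 1
p4 (pos 4,5,6,7): XOR of data positions = 1⊕0⊕0 = 1
Codeword: 0111100

0111100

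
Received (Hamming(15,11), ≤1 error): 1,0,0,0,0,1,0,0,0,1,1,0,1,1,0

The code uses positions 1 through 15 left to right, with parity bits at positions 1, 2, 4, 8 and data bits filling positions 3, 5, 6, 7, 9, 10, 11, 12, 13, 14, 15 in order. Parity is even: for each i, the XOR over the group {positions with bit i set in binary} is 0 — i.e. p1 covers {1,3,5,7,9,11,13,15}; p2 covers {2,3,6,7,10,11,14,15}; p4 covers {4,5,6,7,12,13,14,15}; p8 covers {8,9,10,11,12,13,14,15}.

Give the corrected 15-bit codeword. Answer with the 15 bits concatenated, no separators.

s1 (pos 1,3,5,7,9,11,13,15): 1⊕0⊕0⊕0⊕0⊕1⊕1⊕0 = 1
s2 (pos 2,3,6,7,10,11,14,15): 0⊕0⊕1⊕0⊕1⊕1⊕1⊕0 = 0
s4 (pos 4,5,6,7,12,13,14,15): 0⊕0⊕1⊕0⊕0⊕1⊕1⊕0 = 1
s8 (pos 8,9,10,11,12,13,14,15): 0⊕0⊕1⊕1⊕0⊕1⊕1⊕0 = 0
Syndrome s8…s1 = 0101 → error at position 5.
Flip position 5: 100001000110110 → 100011000110110

100011000110110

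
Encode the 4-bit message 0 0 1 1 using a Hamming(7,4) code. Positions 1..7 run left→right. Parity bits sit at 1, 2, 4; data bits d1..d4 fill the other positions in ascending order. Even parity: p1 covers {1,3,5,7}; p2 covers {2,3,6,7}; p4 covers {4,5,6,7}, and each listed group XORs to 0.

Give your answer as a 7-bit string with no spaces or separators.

1000011

Place data at non-parity positions: p1 p2 0 p4 0 1 1
p1 (pos 1,3,5,7): XOR of data positions = 0⊕0⊕1 = 1
p2 (pos 2,3,6,7): XOR of data positions = 0⊕1⊕1 = 0
p4 (pos 4,5,6,7): XOR of data positions = 0⊕1⊕1 = 0
Codeword: 1000011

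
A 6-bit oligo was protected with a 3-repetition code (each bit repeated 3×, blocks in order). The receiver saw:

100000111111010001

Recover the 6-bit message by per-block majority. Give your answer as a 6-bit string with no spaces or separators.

001100

Block 1 (100): 1 one → 0
Block 2 (000): 0 ones → 0
Block 3 (111): 3 ones → 1
Block 4 (111): 3 ones → 1
Block 5 (010): 1 one → 0
Block 6 (001): 1 one → 0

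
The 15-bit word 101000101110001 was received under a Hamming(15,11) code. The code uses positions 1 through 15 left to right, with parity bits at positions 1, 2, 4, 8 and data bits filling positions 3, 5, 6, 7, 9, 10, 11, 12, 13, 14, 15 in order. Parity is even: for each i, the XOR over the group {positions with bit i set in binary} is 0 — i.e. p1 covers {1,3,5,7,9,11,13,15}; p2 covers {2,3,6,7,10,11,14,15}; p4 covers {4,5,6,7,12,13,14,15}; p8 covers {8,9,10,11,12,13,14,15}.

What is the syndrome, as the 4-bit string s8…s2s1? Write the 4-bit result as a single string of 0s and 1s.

0010

s1 (pos 1,3,5,7,9,11,13,15): 1⊕1⊕0⊕1⊕1⊕1⊕0⊕1 = 0
s2 (pos 2,3,6,7,10,11,14,15): 0⊕1⊕0⊕1⊕1⊕1⊕0⊕1 = 1
s4 (pos 4,5,6,7,12,13,14,15): 0⊕0⊕0⊕1⊕0⊕0⊕0⊕1 = 0
s8 (pos 8,9,10,11,12,13,14,15): 0⊕1⊕1⊕1⊕0⊕0⊕0⊕1 = 0
Syndrome s8…s1 = 0010 → error at position 2.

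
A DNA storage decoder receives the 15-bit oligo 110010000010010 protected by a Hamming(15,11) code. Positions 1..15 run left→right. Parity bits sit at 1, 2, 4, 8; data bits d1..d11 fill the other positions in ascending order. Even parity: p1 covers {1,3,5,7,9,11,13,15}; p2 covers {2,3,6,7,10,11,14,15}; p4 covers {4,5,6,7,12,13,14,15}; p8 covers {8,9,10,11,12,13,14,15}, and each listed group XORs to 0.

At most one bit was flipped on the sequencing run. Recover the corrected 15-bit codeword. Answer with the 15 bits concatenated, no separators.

111010000010010

s1 (pos 1,3,5,7,9,11,13,15): 1⊕0⊕1⊕0⊕0⊕1⊕0⊕0 = 1
s2 (pos 2,3,6,7,10,11,14,15): 1⊕0⊕0⊕0⊕0⊕1⊕1⊕0 = 1
s4 (pos 4,5,6,7,12,13,14,15): 0⊕1⊕0⊕0⊕0⊕0⊕1⊕0 = 0
s8 (pos 8,9,10,11,12,13,14,15): 0⊕0⊕0⊕1⊕0⊕0⊕1⊕0 = 0
Syndrome s8…s1 = 0011 → error at position 3.
Flip position 3: 110010000010010 → 111010000010010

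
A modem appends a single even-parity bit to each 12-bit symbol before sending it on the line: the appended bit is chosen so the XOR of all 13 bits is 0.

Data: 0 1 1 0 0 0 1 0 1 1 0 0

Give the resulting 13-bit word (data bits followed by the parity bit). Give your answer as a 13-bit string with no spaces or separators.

XOR of the 12 data bits: 0⊕1⊕1⊕0⊕0⊕0⊕1⊕0⊕1⊕1⊕0⊕0 = 1
Parity bit = 1 (so all 13 bits XOR to 0).

0110001011001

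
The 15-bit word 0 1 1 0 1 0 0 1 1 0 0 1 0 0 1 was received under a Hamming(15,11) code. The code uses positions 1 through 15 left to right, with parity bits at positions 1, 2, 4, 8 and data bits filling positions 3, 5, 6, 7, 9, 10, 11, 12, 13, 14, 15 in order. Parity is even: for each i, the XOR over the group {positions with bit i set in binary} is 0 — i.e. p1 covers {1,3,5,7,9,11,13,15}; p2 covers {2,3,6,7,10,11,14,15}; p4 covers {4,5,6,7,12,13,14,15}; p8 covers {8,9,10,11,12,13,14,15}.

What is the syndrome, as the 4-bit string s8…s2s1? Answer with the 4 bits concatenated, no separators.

0110

s1 (pos 1,3,5,7,9,11,13,15): 0⊕1⊕1⊕0⊕1⊕0⊕0⊕1 = 0
s2 (pos 2,3,6,7,10,11,14,15): 1⊕1⊕0⊕0⊕0⊕0⊕0⊕1 = 1
s4 (pos 4,5,6,7,12,13,14,15): 0⊕1⊕0⊕0⊕1⊕0⊕0⊕1 = 1
s8 (pos 8,9,10,11,12,13,14,15): 1⊕1⊕0⊕0⊕1⊕0⊕0⊕1 = 0
Syndrome s8…s1 = 0110 → error at position 6.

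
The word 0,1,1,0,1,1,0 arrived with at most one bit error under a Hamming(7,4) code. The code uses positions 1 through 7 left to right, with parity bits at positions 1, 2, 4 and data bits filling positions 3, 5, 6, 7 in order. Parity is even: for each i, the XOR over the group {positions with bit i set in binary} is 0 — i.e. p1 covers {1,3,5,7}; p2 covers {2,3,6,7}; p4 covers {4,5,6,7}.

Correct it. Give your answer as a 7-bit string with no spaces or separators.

s1 (pos 1,3,5,7): 0⊕1⊕1⊕0 = 0
s2 (pos 2,3,6,7): 1⊕1⊕1⊕0 = 1
s4 (pos 4,5,6,7): 0⊕1⊕1⊕0 = 0
Syndrome s4…s1 = 010 → error at position 2.
Flip position 2: 0110110 → 0010110

0010110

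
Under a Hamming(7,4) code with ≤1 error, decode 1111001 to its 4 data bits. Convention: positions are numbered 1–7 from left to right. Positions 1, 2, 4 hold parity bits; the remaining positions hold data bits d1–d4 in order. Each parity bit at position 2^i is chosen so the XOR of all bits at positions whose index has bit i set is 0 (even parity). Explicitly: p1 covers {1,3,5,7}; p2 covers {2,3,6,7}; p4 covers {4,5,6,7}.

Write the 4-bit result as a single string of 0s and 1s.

0001

s1 (pos 1,3,5,7): 1⊕1⊕0⊕1 = 1
s2 (pos 2,3,6,7): 1⊕1⊕0⊕1 = 1
s4 (pos 4,5,6,7): 1⊕0⊕0⊕1 = 0
Syndrome s4…s1 = 011 → error at position 3.
Flip position 3: 1111001 → 1101001
Read data bits from positions 3,5,6,7: 0001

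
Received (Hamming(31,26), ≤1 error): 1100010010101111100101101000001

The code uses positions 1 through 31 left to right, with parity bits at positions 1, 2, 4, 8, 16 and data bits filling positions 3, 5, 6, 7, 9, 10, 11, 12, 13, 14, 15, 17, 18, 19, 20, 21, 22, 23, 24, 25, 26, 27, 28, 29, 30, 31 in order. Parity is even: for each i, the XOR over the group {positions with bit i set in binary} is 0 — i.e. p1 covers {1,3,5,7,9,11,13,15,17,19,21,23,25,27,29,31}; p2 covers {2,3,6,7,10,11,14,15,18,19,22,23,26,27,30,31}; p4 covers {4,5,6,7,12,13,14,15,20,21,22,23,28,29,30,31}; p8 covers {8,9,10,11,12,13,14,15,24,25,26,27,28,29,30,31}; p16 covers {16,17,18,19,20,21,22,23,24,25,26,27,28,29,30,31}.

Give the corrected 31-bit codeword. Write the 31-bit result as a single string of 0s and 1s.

1100010010101111100101100000001

s1 (pos 1,3,5,7,9,11,13,15,17,19,21,23,25,27,29,31): 1⊕0⊕0⊕0⊕1⊕1⊕1⊕1⊕1⊕0⊕0⊕1⊕1⊕0⊕0⊕1 = 1
s2 (pos 2,3,6,7,10,11,14,15,18,19,22,23,26,27,30,31): 1⊕0⊕1⊕0⊕0⊕1⊕1⊕1⊕0⊕0⊕1⊕1⊕0⊕0⊕0⊕1 = 0
s4 (pos 4,5,6,7,12,13,14,15,20,21,22,23,28,29,30,31): 0⊕0⊕1⊕0⊕0⊕1⊕1⊕1⊕1⊕0⊕1⊕1⊕0⊕0⊕0⊕1 = 0
s8 (pos 8,9,10,11,12,13,14,15,24,25,26,27,28,29,30,31): 0⊕1⊕0⊕1⊕0⊕1⊕1⊕1⊕0⊕1⊕0⊕0⊕0⊕0⊕0⊕1 = 1
s16 (pos 16,17,18,19,20,21,22,23,24,25,26,27,28,29,30,31): 1⊕1⊕0⊕0⊕1⊕0⊕1⊕1⊕0⊕1⊕0⊕0⊕0⊕0⊕0⊕1 = 1
Syndrome s16…s1 = 11001 → error at position 25.
Flip position 25: 1100010010101111100101101000001 → 1100010010101111100101100000001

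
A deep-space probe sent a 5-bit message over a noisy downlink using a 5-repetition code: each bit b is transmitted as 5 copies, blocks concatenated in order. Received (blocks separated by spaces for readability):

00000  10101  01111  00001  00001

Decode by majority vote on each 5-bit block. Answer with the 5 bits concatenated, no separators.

Block 1 (00000): 0 ones → 0
Block 2 (10101): 3 ones → 1
Block 3 (01111): 4 ones → 1
Block 4 (00001): 1 one → 0
Block 5 (00001): 1 one → 0

01100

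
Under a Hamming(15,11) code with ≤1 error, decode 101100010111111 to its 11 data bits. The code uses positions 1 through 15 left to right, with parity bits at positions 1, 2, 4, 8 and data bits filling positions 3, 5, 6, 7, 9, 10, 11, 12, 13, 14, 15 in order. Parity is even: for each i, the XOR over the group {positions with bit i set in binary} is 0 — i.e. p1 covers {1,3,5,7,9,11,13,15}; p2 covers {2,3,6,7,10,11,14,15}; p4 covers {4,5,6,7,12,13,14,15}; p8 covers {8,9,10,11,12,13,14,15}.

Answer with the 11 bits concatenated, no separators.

s1 (pos 1,3,5,7,9,11,13,15): 1⊕1⊕0⊕0⊕0⊕1⊕1⊕1 = 1
s2 (pos 2,3,6,7,10,11,14,15): 0⊕1⊕0⊕0⊕1⊕1⊕1⊕1 = 1
s4 (pos 4,5,6,7,12,13,14,15): 1⊕0⊕0⊕0⊕1⊕1⊕1⊕1 = 1
s8 (pos 8,9,10,11,12,13,14,15): 1⊕0⊕1⊕1⊕1⊕1⊕1⊕1 = 1
Syndrome s8…s1 = 1111 → error at position 15.
Flip position 15: 101100010111111 → 101100010111110
Read data bits from positions 3,5,6,7,9,10,11,12,13,14,15: 10000111110

10000111110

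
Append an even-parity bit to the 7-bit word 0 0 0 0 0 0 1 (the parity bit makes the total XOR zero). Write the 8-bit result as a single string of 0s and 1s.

XOR of the 7 data bits: 0⊕0⊕0⊕0⊕0⊕0⊕1 = 1
Parity bit = 1 (so all 8 bits XOR to 0).

00000011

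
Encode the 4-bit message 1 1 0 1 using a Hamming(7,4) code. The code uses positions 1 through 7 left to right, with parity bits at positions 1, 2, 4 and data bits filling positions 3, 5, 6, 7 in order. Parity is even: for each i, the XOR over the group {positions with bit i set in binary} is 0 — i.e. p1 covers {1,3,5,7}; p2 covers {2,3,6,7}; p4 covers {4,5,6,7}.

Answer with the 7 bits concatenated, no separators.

Place data at non-parity positions: p1 p2 1 p4 1 0 1
p1 (pos 1,3,5,7): XOR of data positions = 1⊕1⊕1 = 1
p2 (pos 2,3,6,7): XOR of data positions = 1⊕0⊕1 = 0
p4 (pos 4,5,6,7): XOR of data positions = 1⊕0⊕1 = 0
Codeword: 1010101

1010101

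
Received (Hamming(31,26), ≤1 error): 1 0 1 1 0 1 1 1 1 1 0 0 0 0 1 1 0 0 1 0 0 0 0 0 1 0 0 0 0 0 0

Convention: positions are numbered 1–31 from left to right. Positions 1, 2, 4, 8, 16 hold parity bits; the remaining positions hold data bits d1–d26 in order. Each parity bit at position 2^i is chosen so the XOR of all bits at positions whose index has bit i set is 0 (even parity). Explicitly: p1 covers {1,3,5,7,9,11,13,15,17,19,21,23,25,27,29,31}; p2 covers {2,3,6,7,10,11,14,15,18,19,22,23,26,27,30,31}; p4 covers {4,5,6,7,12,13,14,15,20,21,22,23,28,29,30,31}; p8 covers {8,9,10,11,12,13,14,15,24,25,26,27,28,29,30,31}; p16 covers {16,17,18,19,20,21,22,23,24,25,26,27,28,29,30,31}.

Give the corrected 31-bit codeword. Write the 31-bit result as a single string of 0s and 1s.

1011011111000011001000000000000

s1 (pos 1,3,5,7,9,11,13,15,17,19,21,23,25,27,29,31): 1⊕1⊕0⊕1⊕1⊕0⊕0⊕1⊕0⊕1⊕0⊕0⊕1⊕0⊕0⊕0 = 1
s2 (pos 2,3,6,7,10,11,14,15,18,19,22,23,26,27,30,31): 0⊕1⊕1⊕1⊕1⊕0⊕0⊕1⊕0⊕1⊕0⊕0⊕0⊕0⊕0⊕0 = 0
s4 (pos 4,5,6,7,12,13,14,15,20,21,22,23,28,29,30,31): 1⊕0⊕1⊕1⊕0⊕0⊕0⊕1⊕0⊕0⊕0⊕0⊕0⊕0⊕0⊕0 = 0
s8 (pos 8,9,10,11,12,13,14,15,24,25,26,27,28,29,30,31): 1⊕1⊕1⊕0⊕0⊕0⊕0⊕1⊕0⊕1⊕0⊕0⊕0⊕0⊕0⊕0 = 1
s16 (pos 16,17,18,19,20,21,22,23,24,25,26,27,28,29,30,31): 1⊕0⊕0⊕1⊕0⊕0⊕0⊕0⊕0⊕1⊕0⊕0⊕0⊕0⊕0⊕0 = 1
Syndrome s16…s1 = 11001 → error at position 25.
Flip position 25: 1011011111000011001000001000000 → 1011011111000011001000000000000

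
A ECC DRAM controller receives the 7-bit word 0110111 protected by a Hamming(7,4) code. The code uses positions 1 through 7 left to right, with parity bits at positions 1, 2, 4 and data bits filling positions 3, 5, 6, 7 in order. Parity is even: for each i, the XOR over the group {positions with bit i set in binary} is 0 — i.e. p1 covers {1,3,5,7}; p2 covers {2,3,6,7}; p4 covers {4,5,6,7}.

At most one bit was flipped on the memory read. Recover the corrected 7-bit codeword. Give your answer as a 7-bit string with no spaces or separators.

s1 (pos 1,3,5,7): 0⊕1⊕1⊕1 = 1
s2 (pos 2,3,6,7): 1⊕1⊕1⊕1 = 0
s4 (pos 4,5,6,7): 0⊕1⊕1⊕1 = 1
Syndrome s4…s1 = 101 → error at position 5.
Flip position 5: 0110111 → 0110011

0110011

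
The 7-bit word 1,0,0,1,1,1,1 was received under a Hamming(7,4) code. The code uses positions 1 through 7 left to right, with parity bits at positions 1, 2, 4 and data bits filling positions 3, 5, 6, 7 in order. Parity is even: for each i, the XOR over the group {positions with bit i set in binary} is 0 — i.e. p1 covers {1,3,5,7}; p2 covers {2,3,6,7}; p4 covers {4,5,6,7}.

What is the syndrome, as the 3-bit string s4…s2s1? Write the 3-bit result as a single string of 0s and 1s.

001

s1 (pos 1,3,5,7): 1⊕0⊕1⊕1 = 1
s2 (pos 2,3,6,7): 0⊕0⊕1⊕1 = 0
s4 (pos 4,5,6,7): 1⊕1⊕1⊕1 = 0
Syndrome s4…s1 = 001 → error at position 1.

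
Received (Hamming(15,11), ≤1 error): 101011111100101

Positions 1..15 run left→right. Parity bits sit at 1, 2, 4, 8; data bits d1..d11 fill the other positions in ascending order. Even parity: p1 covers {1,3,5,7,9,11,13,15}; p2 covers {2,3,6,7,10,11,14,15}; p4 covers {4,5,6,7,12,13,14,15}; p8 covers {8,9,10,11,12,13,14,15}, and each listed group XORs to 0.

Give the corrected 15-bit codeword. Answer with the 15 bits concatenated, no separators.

s1 (pos 1,3,5,7,9,11,13,15): 1⊕1⊕1⊕1⊕1⊕0⊕1⊕1 = 1
s2 (pos 2,3,6,7,10,11,14,15): 0⊕1⊕1⊕1⊕1⊕0⊕0⊕1 = 1
s4 (pos 4,5,6,7,12,13,14,15): 0⊕1⊕1⊕1⊕0⊕1⊕0⊕1 = 1
s8 (pos 8,9,10,11,12,13,14,15): 1⊕1⊕1⊕0⊕0⊕1⊕0⊕1 = 1
Syndrome s8…s1 = 1111 → error at position 15.
Flip position 15: 101011111100101 → 101011111100100

101011111100100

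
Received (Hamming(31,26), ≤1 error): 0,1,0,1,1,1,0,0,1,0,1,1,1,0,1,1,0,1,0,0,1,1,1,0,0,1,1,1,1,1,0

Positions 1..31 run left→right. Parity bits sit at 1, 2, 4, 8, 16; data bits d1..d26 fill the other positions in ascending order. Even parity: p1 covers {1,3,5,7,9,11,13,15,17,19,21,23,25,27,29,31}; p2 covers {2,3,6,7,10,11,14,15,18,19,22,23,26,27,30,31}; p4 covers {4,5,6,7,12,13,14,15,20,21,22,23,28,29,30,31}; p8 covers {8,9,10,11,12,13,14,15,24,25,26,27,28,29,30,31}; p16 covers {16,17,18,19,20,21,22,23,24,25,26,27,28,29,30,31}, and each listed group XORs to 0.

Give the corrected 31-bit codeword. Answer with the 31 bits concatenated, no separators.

s1 (pos 1,3,5,7,9,11,13,15,17,19,21,23,25,27,29,31): 0⊕0⊕1⊕0⊕1⊕1⊕1⊕1⊕0⊕0⊕1⊕1⊕0⊕1⊕1⊕0 = 1
s2 (pos 2,3,6,7,10,11,14,15,18,19,22,23,26,27,30,31): 1⊕0⊕1⊕0⊕0⊕1⊕0⊕1⊕1⊕0⊕1⊕1⊕1⊕1⊕1⊕0 = 0
s4 (pos 4,5,6,7,12,13,14,15,20,21,22,23,28,29,30,31): 1⊕1⊕1⊕0⊕1⊕1⊕0⊕1⊕0⊕1⊕1⊕1⊕1⊕1⊕1⊕0 = 0
s8 (pos 8,9,10,11,12,13,14,15,24,25,26,27,28,29,30,31): 0⊕1⊕0⊕1⊕1⊕1⊕0⊕1⊕0⊕0⊕1⊕1⊕1⊕1⊕1⊕0 = 0
s16 (pos 16,17,18,19,20,21,22,23,24,25,26,27,28,29,30,31): 1⊕0⊕1⊕0⊕0⊕1⊕1⊕1⊕0⊕0⊕1⊕1⊕1⊕1⊕1⊕0 = 0
Syndrome s16…s1 = 00001 → error at position 1.
Flip position 1: 0101110010111011010011100111110 → 1101110010111011010011100111110

1101110010111011010011100111110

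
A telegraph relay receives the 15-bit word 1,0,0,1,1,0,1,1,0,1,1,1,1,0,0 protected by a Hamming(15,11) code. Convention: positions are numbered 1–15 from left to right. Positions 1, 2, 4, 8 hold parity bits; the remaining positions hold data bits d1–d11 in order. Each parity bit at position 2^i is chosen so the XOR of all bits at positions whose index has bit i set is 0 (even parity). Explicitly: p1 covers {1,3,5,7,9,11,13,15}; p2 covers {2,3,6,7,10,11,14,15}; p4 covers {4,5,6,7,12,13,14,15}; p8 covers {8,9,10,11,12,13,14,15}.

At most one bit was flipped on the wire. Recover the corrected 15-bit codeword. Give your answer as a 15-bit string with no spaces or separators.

100110110111101

s1 (pos 1,3,5,7,9,11,13,15): 1⊕0⊕1⊕1⊕0⊕1⊕1⊕0 = 1
s2 (pos 2,3,6,7,10,11,14,15): 0⊕0⊕0⊕1⊕1⊕1⊕0⊕0 = 1
s4 (pos 4,5,6,7,12,13,14,15): 1⊕1⊕0⊕1⊕1⊕1⊕0⊕0 = 1
s8 (pos 8,9,10,11,12,13,14,15): 1⊕0⊕1⊕1⊕1⊕1⊕0⊕0 = 1
Syndrome s8…s1 = 1111 → error at position 15.
Flip position 15: 100110110111100 → 100110110111101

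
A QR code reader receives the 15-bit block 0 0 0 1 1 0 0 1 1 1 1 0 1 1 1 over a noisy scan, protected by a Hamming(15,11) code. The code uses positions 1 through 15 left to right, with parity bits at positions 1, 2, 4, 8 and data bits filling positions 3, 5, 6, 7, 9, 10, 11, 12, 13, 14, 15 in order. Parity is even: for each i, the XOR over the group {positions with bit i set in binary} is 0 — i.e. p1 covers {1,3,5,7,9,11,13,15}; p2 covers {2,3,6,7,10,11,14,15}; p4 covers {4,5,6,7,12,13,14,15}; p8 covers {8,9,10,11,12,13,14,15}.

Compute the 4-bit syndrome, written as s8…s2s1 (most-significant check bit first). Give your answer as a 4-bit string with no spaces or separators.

s1 (pos 1,3,5,7,9,11,13,15): 0⊕0⊕1⊕0⊕1⊕1⊕1⊕1 = 1
s2 (pos 2,3,6,7,10,11,14,15): 0⊕0⊕0⊕0⊕1⊕1⊕1⊕1 = 0
s4 (pos 4,5,6,7,12,13,14,15): 1⊕1⊕0⊕0⊕0⊕1⊕1⊕1 = 1
s8 (pos 8,9,10,11,12,13,14,15): 1⊕1⊕1⊕1⊕0⊕1⊕1⊕1 = 1
Syndrome s8…s1 = 1101 → error at position 13.

1101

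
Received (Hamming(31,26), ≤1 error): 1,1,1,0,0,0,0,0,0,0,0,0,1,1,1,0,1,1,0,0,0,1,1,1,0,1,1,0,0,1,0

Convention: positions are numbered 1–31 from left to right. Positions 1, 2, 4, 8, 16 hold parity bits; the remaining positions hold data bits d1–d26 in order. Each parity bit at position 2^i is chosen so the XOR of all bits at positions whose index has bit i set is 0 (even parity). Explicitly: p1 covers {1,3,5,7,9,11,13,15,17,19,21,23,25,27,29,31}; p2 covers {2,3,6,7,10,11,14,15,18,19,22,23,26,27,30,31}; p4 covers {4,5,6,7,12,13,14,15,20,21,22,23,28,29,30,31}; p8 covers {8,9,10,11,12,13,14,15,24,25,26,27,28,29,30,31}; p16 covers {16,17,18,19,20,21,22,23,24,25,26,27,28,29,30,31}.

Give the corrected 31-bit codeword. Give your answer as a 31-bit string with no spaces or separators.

1110000010001110110001110110010

s1 (pos 1,3,5,7,9,11,13,15,17,19,21,23,25,27,29,31): 1⊕1⊕0⊕0⊕0⊕0⊕1⊕1⊕1⊕0⊕0⊕1⊕0⊕1⊕0⊕0 = 1
s2 (pos 2,3,6,7,10,11,14,15,18,19,22,23,26,27,30,31): 1⊕1⊕0⊕0⊕0⊕0⊕1⊕1⊕1⊕0⊕1⊕1⊕1⊕1⊕1⊕0 = 0
s4 (pos 4,5,6,7,12,13,14,15,20,21,22,23,28,29,30,31): 0⊕0⊕0⊕0⊕0⊕1⊕1⊕1⊕0⊕0⊕1⊕1⊕0⊕0⊕1⊕0 = 0
s8 (pos 8,9,10,11,12,13,14,15,24,25,26,27,28,29,30,31): 0⊕0⊕0⊕0⊕0⊕1⊕1⊕1⊕1⊕0⊕1⊕1⊕0⊕0⊕1⊕0 = 1
s16 (pos 16,17,18,19,20,21,22,23,24,25,26,27,28,29,30,31): 0⊕1⊕1⊕0⊕0⊕0⊕1⊕1⊕1⊕0⊕1⊕1⊕0⊕0⊕1⊕0 = 0
Syndrome s16…s1 = 01001 → error at position 9.
Flip position 9: 1110000000001110110001110110010 → 1110000010001110110001110110010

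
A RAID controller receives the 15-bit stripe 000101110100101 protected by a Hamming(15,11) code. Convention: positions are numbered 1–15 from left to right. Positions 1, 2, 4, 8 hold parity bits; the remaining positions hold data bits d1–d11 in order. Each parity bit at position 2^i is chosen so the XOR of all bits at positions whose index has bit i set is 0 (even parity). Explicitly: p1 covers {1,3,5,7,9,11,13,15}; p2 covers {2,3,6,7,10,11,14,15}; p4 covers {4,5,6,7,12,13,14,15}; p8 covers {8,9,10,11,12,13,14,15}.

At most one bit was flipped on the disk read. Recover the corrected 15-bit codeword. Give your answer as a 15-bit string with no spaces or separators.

000111110100101

s1 (pos 1,3,5,7,9,11,13,15): 0⊕0⊕0⊕1⊕0⊕0⊕1⊕1 = 1
s2 (pos 2,3,6,7,10,11,14,15): 0⊕0⊕1⊕1⊕1⊕0⊕0⊕1 = 0
s4 (pos 4,5,6,7,12,13,14,15): 1⊕0⊕1⊕1⊕0⊕1⊕0⊕1 = 1
s8 (pos 8,9,10,11,12,13,14,15): 1⊕0⊕1⊕0⊕0⊕1⊕0⊕1 = 0
Syndrome s8…s1 = 0101 → error at position 5.
Flip position 5: 000101110100101 → 000111110100101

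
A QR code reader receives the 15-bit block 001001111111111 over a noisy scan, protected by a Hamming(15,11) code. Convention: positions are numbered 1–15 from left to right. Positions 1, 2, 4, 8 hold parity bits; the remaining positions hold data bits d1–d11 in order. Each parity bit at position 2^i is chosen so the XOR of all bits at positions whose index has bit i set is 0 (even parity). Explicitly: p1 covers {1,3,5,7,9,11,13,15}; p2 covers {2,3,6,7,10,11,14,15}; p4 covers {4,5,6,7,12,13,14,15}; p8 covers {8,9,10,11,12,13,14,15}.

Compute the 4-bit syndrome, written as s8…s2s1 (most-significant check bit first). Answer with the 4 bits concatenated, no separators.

s1 (pos 1,3,5,7,9,11,13,15): 0⊕1⊕0⊕1⊕1⊕1⊕1⊕1 = 0
s2 (pos 2,3,6,7,10,11,14,15): 0⊕1⊕1⊕1⊕1⊕1⊕1⊕1 = 1
s4 (pos 4,5,6,7,12,13,14,15): 0⊕0⊕1⊕1⊕1⊕1⊕1⊕1 = 0
s8 (pos 8,9,10,11,12,13,14,15): 1⊕1⊕1⊕1⊕1⊕1⊕1⊕1 = 0
Syndrome s8…s1 = 0010 → error at position 2.

0010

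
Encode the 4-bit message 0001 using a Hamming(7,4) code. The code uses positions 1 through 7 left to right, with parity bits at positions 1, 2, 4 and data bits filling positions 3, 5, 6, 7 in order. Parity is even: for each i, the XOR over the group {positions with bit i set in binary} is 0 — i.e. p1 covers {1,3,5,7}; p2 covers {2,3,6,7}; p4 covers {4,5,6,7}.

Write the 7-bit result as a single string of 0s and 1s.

1101001

Place data at non-parity positions: p1 p2 0 p4 0 0 1
p1 (pos 1,3,5,7): XOR of data positions = 0⊕0⊕1 = 1
p2 (pos 2,3,6,7): XOR of data positions = 0⊕0⊕1 = 1
p4 (pos 4,5,6,7): XOR of data positions = 0⊕0⊕1 = 1
Codeword: 1101001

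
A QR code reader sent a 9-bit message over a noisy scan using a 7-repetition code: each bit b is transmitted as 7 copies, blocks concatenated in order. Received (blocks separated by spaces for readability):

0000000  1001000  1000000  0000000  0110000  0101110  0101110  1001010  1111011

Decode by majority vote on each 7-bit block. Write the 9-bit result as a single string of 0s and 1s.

Block 1 (0000000): 0 ones → 0
Block 2 (1001000): 2 ones → 0
Block 3 (1000000): 1 one → 0
Block 4 (0000000): 0 ones → 0
Block 5 (0110000): 2 ones → 0
Block 6 (0101110): 4 ones → 1
Block 7 (0101110): 4 ones → 1
Block 8 (1001010): 3 ones → 0
Block 9 (1111011): 6 ones → 1

000001101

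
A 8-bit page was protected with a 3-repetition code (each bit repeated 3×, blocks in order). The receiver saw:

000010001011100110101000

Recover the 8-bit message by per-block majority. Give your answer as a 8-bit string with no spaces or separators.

Block 1 (000): 0 ones → 0
Block 2 (010): 1 one → 0
Block 3 (001): 1 one → 0
Block 4 (011): 2 ones → 1
Block 5 (100): 1 one → 0
Block 6 (110): 2 ones → 1
Block 7 (101): 2 ones → 1
Block 8 (000): 0 ones → 0

00010110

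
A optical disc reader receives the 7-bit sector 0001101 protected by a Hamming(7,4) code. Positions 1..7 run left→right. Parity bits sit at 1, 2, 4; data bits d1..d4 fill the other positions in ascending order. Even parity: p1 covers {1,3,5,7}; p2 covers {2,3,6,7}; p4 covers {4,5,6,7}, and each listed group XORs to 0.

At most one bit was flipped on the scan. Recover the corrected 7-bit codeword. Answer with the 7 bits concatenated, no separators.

s1 (pos 1,3,5,7): 0⊕0⊕1⊕1 = 0
s2 (pos 2,3,6,7): 0⊕0⊕0⊕1 = 1
s4 (pos 4,5,6,7): 1⊕1⊕0⊕1 = 1
Syndrome s4…s1 = 110 → error at position 6.
Flip position 6: 0001101 → 0001111

0001111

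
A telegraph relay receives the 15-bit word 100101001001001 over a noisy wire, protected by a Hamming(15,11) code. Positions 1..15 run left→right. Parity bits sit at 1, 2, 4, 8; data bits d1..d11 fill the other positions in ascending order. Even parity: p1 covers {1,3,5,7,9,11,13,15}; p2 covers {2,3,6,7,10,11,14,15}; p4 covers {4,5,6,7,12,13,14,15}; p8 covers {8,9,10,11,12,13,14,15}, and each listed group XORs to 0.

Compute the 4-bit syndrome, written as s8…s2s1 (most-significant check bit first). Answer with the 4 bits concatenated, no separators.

s1 (pos 1,3,5,7,9,11,13,15): 1⊕0⊕0⊕0⊕1⊕0⊕0⊕1 = 1
s2 (pos 2,3,6,7,10,11,14,15): 0⊕0⊕1⊕0⊕0⊕0⊕0⊕1 = 0
s4 (pos 4,5,6,7,12,13,14,15): 1⊕0⊕1⊕0⊕1⊕0⊕0⊕1 = 0
s8 (pos 8,9,10,11,12,13,14,15): 0⊕1⊕0⊕0⊕1⊕0⊕0⊕1 = 1
Syndrome s8…s1 = 1001 → error at position 9.

1001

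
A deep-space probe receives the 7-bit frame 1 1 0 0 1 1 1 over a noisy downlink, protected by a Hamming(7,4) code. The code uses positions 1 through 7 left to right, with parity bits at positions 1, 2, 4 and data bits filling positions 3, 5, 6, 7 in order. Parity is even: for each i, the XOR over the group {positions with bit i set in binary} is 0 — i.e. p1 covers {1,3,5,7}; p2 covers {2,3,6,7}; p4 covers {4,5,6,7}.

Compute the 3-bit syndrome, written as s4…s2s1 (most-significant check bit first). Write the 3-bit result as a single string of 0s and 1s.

s1 (pos 1,3,5,7): 1⊕0⊕1⊕1 = 1
s2 (pos 2,3,6,7): 1⊕0⊕1⊕1 = 1
s4 (pos 4,5,6,7): 0⊕1⊕1⊕1 = 1
Syndrome s4…s1 = 111 → error at position 7.

111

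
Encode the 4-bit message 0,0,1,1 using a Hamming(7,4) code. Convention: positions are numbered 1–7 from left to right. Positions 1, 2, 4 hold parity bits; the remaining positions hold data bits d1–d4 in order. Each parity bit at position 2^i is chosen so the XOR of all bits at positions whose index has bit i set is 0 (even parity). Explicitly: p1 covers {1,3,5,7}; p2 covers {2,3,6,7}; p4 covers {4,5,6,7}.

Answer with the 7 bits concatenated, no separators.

1000011

Place data at non-parity positions: p1 p2 0 p4 0 1 1
p1 (pos 1,3,5,7): XOR of data positions = 0⊕0⊕1 = 1
p2 (pos 2,3,6,7): XOR of data positions = 0⊕1⊕1 = 0
p4 (pos 4,5,6,7): XOR of data positions = 0⊕1⊕1 = 0
Codeword: 1000011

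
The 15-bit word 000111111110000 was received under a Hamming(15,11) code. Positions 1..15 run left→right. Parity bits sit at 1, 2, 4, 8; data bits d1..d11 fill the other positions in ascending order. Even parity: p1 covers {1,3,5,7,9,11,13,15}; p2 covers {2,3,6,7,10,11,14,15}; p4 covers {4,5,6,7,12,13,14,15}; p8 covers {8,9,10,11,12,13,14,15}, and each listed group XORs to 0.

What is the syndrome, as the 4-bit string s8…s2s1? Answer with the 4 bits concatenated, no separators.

s1 (pos 1,3,5,7,9,11,13,15): 0⊕0⊕1⊕1⊕1⊕1⊕0⊕0 = 0
s2 (pos 2,3,6,7,10,11,14,15): 0⊕0⊕1⊕1⊕1⊕1⊕0⊕0 = 0
s4 (pos 4,5,6,7,12,13,14,15): 1⊕1⊕1⊕1⊕0⊕0⊕0⊕0 = 0
s8 (pos 8,9,10,11,12,13,14,15): 1⊕1⊕1⊕1⊕0⊕0⊕0⊕0 = 0
Syndrome s8…s1 = 0000 → no error.

0000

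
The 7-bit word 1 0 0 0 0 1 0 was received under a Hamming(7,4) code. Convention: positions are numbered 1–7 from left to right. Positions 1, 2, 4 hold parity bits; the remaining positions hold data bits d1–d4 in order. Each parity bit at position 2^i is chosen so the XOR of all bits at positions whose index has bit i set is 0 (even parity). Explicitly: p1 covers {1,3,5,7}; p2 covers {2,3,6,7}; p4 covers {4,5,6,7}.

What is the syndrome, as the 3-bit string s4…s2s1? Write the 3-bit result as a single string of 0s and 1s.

111

s1 (pos 1,3,5,7): 1⊕0⊕0⊕0 = 1
s2 (pos 2,3,6,7): 0⊕0⊕1⊕0 = 1
s4 (pos 4,5,6,7): 0⊕0⊕1⊕0 = 1
Syndrome s4…s1 = 111 → error at position 7.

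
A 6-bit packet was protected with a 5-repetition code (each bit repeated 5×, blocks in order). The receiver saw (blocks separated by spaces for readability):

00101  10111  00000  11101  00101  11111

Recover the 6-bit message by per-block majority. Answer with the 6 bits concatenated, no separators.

010101

Block 1 (00101): 2 ones → 0
Block 2 (10111): 4 ones → 1
Block 3 (00000): 0 ones → 0
Block 4 (11101): 4 ones → 1
Block 5 (00101): 2 ones → 0
Block 6 (11111): 5 ones → 1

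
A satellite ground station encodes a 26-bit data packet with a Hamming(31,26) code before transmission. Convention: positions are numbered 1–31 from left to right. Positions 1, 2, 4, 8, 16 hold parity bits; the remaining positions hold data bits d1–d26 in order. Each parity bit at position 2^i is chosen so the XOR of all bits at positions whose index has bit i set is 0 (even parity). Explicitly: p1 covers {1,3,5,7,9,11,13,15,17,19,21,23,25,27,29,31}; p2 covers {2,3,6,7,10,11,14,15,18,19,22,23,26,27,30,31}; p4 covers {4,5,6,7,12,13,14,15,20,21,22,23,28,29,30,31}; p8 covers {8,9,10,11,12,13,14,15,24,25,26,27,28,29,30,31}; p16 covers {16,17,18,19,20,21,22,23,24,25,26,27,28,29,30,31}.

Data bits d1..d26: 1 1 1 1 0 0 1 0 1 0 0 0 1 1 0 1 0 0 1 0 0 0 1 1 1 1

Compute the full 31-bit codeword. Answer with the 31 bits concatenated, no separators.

Place data at non-parity positions: p1 p2 1 p4 1 1 1 p8 0 0 1 0 1 0 0 p16 0 1 1 0 1 0 0 1 0 0 0 1 1 1 1
p1 (pos 1,3,5,7,9,11,13,15,17,19,21,23,25,27,29,31): XOR of data positions = 1⊕1⊕1⊕0⊕1⊕1⊕0⊕0⊕1⊕1⊕0⊕0⊕0⊕1⊕1 = 1
p2 (pos 2,3,6,7,10,11,14,15,18,19,22,23,26,27,30,31): XOR of data positions = 1⊕1⊕1⊕0⊕1⊕0⊕0⊕1⊕1⊕0⊕0⊕0⊕0⊕1⊕1 = 0
p4 (pos 4,5,6,7,12,13,14,15,20,21,22,23,28,29,30,31): XOR of data positions = 1⊕1⊕1⊕0⊕1⊕0⊕0⊕0⊕1⊕0⊕0⊕1⊕1⊕1⊕1 = 1
p8 (pos 8,9,10,11,12,13,14,15,24,25,26,27,28,29,30,31): XOR of data positions = 0⊕0⊕1⊕0⊕1⊕0⊕0⊕1⊕0⊕0⊕0⊕1⊕1⊕1⊕1 = 1
p16 (pos 16,17,18,19,20,21,22,23,24,25,26,27,28,29,30,31): XOR of data positions = 0⊕1⊕1⊕0⊕1⊕0⊕0⊕1⊕0⊕0⊕0⊕1⊕1⊕1⊕1 = 0
Codeword: 1011111100101000011010010001111

1011111100101000011010010001111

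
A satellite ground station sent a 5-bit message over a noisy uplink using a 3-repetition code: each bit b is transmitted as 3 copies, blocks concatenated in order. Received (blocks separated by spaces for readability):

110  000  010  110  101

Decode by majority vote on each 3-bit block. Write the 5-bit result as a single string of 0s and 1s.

10011

Block 1 (110): 2 ones → 1
Block 2 (000): 0 ones → 0
Block 3 (010): 1 one → 0
Block 4 (110): 2 ones → 1
Block 5 (101): 2 ones → 1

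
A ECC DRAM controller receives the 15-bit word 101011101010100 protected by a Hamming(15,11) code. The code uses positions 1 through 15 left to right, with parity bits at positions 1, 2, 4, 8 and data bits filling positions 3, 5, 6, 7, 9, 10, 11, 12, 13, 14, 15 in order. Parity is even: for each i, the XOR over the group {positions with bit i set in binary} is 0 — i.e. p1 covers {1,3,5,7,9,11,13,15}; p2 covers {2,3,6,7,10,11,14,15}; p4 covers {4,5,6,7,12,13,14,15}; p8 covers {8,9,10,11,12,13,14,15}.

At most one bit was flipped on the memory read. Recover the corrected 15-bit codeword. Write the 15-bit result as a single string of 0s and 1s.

101011100010100

s1 (pos 1,3,5,7,9,11,13,15): 1⊕1⊕1⊕1⊕1⊕1⊕1⊕0 = 1
s2 (pos 2,3,6,7,10,11,14,15): 0⊕1⊕1⊕1⊕0⊕1⊕0⊕0 = 0
s4 (pos 4,5,6,7,12,13,14,15): 0⊕1⊕1⊕1⊕0⊕1⊕0⊕0 = 0
s8 (pos 8,9,10,11,12,13,14,15): 0⊕1⊕0⊕1⊕0⊕1⊕0⊕0 = 1
Syndrome s8…s1 = 1001 → error at position 9.
Flip position 9: 101011101010100 → 101011100010100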